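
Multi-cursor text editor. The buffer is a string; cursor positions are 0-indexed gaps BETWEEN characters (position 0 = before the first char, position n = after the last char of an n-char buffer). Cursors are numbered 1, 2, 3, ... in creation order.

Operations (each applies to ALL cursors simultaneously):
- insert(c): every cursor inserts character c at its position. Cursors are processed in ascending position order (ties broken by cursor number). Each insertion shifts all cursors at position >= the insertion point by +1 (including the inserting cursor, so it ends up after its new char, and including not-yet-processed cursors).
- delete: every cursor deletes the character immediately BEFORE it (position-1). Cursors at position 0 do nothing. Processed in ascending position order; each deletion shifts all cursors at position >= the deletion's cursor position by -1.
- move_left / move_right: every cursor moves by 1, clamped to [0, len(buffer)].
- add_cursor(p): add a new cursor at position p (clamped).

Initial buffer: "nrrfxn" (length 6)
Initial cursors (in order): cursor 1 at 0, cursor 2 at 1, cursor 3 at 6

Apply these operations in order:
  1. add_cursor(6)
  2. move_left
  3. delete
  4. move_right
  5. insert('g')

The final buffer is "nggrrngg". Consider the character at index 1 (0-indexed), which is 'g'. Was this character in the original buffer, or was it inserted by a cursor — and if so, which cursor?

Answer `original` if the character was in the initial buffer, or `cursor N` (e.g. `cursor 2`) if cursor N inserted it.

Answer: cursor 1

Derivation:
After op 1 (add_cursor(6)): buffer="nrrfxn" (len 6), cursors c1@0 c2@1 c3@6 c4@6, authorship ......
After op 2 (move_left): buffer="nrrfxn" (len 6), cursors c1@0 c2@0 c3@5 c4@5, authorship ......
After op 3 (delete): buffer="nrrn" (len 4), cursors c1@0 c2@0 c3@3 c4@3, authorship ....
After op 4 (move_right): buffer="nrrn" (len 4), cursors c1@1 c2@1 c3@4 c4@4, authorship ....
After op 5 (insert('g')): buffer="nggrrngg" (len 8), cursors c1@3 c2@3 c3@8 c4@8, authorship .12...34
Authorship (.=original, N=cursor N): . 1 2 . . . 3 4
Index 1: author = 1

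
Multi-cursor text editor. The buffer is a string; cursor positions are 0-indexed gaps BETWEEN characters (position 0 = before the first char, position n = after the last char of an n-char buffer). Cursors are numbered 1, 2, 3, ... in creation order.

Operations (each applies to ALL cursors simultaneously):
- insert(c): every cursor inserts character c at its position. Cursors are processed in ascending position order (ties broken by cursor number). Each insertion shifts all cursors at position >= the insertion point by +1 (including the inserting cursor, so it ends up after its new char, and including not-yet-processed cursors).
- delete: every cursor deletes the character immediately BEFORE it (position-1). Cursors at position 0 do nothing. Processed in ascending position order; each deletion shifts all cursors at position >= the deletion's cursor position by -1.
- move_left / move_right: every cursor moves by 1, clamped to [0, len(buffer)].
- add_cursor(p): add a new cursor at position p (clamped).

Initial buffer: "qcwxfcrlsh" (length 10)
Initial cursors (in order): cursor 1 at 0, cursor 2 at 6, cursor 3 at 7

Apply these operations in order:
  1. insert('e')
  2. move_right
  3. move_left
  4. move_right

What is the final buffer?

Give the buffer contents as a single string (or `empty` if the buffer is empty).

After op 1 (insert('e')): buffer="eqcwxfcerelsh" (len 13), cursors c1@1 c2@8 c3@10, authorship 1......2.3...
After op 2 (move_right): buffer="eqcwxfcerelsh" (len 13), cursors c1@2 c2@9 c3@11, authorship 1......2.3...
After op 3 (move_left): buffer="eqcwxfcerelsh" (len 13), cursors c1@1 c2@8 c3@10, authorship 1......2.3...
After op 4 (move_right): buffer="eqcwxfcerelsh" (len 13), cursors c1@2 c2@9 c3@11, authorship 1......2.3...

Answer: eqcwxfcerelsh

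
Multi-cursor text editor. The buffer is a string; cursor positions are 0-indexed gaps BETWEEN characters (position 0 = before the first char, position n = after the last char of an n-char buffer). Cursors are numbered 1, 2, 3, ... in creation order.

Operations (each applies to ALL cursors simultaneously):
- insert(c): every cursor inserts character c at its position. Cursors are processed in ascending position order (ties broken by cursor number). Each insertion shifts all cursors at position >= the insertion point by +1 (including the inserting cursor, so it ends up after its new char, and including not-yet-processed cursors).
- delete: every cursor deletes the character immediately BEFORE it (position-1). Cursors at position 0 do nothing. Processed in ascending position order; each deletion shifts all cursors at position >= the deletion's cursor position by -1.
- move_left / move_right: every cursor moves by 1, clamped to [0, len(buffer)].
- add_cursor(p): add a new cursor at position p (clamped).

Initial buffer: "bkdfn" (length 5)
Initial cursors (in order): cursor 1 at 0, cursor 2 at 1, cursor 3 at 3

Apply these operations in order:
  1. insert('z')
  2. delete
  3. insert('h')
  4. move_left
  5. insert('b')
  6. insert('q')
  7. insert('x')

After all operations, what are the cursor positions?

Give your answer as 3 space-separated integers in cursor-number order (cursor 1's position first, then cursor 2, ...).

Answer: 3 8 14

Derivation:
After op 1 (insert('z')): buffer="zbzkdzfn" (len 8), cursors c1@1 c2@3 c3@6, authorship 1.2..3..
After op 2 (delete): buffer="bkdfn" (len 5), cursors c1@0 c2@1 c3@3, authorship .....
After op 3 (insert('h')): buffer="hbhkdhfn" (len 8), cursors c1@1 c2@3 c3@6, authorship 1.2..3..
After op 4 (move_left): buffer="hbhkdhfn" (len 8), cursors c1@0 c2@2 c3@5, authorship 1.2..3..
After op 5 (insert('b')): buffer="bhbbhkdbhfn" (len 11), cursors c1@1 c2@4 c3@8, authorship 11.22..33..
After op 6 (insert('q')): buffer="bqhbbqhkdbqhfn" (len 14), cursors c1@2 c2@6 c3@11, authorship 111.222..333..
After op 7 (insert('x')): buffer="bqxhbbqxhkdbqxhfn" (len 17), cursors c1@3 c2@8 c3@14, authorship 1111.2222..3333..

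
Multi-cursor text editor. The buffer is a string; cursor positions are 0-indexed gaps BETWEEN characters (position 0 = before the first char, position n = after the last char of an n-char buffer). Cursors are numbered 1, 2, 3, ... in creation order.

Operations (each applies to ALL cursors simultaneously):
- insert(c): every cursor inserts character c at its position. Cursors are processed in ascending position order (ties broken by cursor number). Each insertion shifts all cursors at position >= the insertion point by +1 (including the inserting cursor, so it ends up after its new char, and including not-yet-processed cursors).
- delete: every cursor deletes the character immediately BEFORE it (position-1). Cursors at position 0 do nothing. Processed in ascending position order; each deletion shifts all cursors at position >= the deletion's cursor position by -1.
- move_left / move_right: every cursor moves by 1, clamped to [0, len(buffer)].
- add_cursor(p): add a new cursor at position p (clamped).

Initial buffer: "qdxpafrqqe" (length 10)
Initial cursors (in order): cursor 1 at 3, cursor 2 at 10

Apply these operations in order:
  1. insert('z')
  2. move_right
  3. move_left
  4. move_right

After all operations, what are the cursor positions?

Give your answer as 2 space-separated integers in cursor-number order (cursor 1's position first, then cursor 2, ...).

After op 1 (insert('z')): buffer="qdxzpafrqqez" (len 12), cursors c1@4 c2@12, authorship ...1.......2
After op 2 (move_right): buffer="qdxzpafrqqez" (len 12), cursors c1@5 c2@12, authorship ...1.......2
After op 3 (move_left): buffer="qdxzpafrqqez" (len 12), cursors c1@4 c2@11, authorship ...1.......2
After op 4 (move_right): buffer="qdxzpafrqqez" (len 12), cursors c1@5 c2@12, authorship ...1.......2

Answer: 5 12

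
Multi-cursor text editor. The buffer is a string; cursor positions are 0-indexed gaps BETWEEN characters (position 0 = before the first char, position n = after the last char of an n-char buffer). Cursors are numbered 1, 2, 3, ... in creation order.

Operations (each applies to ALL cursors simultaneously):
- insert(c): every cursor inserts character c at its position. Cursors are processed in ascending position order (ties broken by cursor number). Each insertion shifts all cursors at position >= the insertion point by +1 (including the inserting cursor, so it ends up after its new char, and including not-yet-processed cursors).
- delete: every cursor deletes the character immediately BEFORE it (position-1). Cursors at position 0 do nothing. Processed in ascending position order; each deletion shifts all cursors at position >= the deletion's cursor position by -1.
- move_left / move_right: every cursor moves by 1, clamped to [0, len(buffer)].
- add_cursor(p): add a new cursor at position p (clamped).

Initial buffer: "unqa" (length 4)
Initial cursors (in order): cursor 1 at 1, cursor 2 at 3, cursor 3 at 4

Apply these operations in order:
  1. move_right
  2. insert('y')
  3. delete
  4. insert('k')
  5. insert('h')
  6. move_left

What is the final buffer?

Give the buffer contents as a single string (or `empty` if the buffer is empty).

After op 1 (move_right): buffer="unqa" (len 4), cursors c1@2 c2@4 c3@4, authorship ....
After op 2 (insert('y')): buffer="unyqayy" (len 7), cursors c1@3 c2@7 c3@7, authorship ..1..23
After op 3 (delete): buffer="unqa" (len 4), cursors c1@2 c2@4 c3@4, authorship ....
After op 4 (insert('k')): buffer="unkqakk" (len 7), cursors c1@3 c2@7 c3@7, authorship ..1..23
After op 5 (insert('h')): buffer="unkhqakkhh" (len 10), cursors c1@4 c2@10 c3@10, authorship ..11..2323
After op 6 (move_left): buffer="unkhqakkhh" (len 10), cursors c1@3 c2@9 c3@9, authorship ..11..2323

Answer: unkhqakkhh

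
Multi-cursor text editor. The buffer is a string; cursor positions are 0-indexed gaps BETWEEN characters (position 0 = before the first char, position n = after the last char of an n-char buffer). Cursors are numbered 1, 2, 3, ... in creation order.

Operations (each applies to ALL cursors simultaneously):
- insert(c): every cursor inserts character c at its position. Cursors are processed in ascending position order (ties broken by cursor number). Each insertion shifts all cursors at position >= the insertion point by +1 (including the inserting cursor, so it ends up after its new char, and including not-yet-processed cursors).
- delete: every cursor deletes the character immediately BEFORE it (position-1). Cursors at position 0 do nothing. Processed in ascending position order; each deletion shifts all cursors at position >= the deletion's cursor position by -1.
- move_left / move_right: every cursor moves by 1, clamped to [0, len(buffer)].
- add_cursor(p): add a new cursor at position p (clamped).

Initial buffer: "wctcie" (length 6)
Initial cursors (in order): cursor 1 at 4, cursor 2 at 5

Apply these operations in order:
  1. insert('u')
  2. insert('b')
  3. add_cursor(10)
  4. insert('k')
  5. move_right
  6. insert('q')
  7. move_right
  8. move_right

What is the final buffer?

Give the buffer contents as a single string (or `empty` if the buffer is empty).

After op 1 (insert('u')): buffer="wctcuiue" (len 8), cursors c1@5 c2@7, authorship ....1.2.
After op 2 (insert('b')): buffer="wctcubiube" (len 10), cursors c1@6 c2@9, authorship ....11.22.
After op 3 (add_cursor(10)): buffer="wctcubiube" (len 10), cursors c1@6 c2@9 c3@10, authorship ....11.22.
After op 4 (insert('k')): buffer="wctcubkiubkek" (len 13), cursors c1@7 c2@11 c3@13, authorship ....111.222.3
After op 5 (move_right): buffer="wctcubkiubkek" (len 13), cursors c1@8 c2@12 c3@13, authorship ....111.222.3
After op 6 (insert('q')): buffer="wctcubkiqubkeqkq" (len 16), cursors c1@9 c2@14 c3@16, authorship ....111.1222.233
After op 7 (move_right): buffer="wctcubkiqubkeqkq" (len 16), cursors c1@10 c2@15 c3@16, authorship ....111.1222.233
After op 8 (move_right): buffer="wctcubkiqubkeqkq" (len 16), cursors c1@11 c2@16 c3@16, authorship ....111.1222.233

Answer: wctcubkiqubkeqkq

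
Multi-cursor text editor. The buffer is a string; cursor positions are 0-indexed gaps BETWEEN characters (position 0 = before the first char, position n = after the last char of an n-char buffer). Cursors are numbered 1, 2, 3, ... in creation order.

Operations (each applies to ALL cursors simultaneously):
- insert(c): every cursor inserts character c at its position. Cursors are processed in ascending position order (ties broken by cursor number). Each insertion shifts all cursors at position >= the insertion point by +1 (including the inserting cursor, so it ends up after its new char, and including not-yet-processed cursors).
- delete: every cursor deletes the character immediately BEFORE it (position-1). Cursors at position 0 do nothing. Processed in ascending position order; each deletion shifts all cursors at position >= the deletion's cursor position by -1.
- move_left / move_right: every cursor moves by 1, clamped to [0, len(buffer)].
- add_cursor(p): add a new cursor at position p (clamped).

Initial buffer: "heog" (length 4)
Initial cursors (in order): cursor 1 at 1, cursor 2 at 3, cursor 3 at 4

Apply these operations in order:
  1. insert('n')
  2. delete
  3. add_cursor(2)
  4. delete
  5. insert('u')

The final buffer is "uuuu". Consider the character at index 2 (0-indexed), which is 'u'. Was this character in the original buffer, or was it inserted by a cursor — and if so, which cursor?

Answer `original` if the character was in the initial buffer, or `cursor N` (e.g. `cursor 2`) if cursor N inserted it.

After op 1 (insert('n')): buffer="hneongn" (len 7), cursors c1@2 c2@5 c3@7, authorship .1..2.3
After op 2 (delete): buffer="heog" (len 4), cursors c1@1 c2@3 c3@4, authorship ....
After op 3 (add_cursor(2)): buffer="heog" (len 4), cursors c1@1 c4@2 c2@3 c3@4, authorship ....
After op 4 (delete): buffer="" (len 0), cursors c1@0 c2@0 c3@0 c4@0, authorship 
After op 5 (insert('u')): buffer="uuuu" (len 4), cursors c1@4 c2@4 c3@4 c4@4, authorship 1234
Authorship (.=original, N=cursor N): 1 2 3 4
Index 2: author = 3

Answer: cursor 3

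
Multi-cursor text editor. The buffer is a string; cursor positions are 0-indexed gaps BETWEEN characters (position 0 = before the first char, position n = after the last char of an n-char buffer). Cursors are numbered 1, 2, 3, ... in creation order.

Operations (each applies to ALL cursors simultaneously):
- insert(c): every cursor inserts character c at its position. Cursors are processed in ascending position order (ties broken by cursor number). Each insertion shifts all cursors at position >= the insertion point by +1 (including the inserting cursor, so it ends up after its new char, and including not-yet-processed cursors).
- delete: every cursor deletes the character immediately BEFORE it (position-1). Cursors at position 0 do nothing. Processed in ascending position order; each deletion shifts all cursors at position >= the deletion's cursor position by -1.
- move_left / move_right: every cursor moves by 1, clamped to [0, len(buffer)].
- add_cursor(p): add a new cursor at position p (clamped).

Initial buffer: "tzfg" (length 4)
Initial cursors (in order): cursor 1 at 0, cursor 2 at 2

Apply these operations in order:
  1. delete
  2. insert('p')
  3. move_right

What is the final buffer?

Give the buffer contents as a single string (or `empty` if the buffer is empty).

After op 1 (delete): buffer="tfg" (len 3), cursors c1@0 c2@1, authorship ...
After op 2 (insert('p')): buffer="ptpfg" (len 5), cursors c1@1 c2@3, authorship 1.2..
After op 3 (move_right): buffer="ptpfg" (len 5), cursors c1@2 c2@4, authorship 1.2..

Answer: ptpfg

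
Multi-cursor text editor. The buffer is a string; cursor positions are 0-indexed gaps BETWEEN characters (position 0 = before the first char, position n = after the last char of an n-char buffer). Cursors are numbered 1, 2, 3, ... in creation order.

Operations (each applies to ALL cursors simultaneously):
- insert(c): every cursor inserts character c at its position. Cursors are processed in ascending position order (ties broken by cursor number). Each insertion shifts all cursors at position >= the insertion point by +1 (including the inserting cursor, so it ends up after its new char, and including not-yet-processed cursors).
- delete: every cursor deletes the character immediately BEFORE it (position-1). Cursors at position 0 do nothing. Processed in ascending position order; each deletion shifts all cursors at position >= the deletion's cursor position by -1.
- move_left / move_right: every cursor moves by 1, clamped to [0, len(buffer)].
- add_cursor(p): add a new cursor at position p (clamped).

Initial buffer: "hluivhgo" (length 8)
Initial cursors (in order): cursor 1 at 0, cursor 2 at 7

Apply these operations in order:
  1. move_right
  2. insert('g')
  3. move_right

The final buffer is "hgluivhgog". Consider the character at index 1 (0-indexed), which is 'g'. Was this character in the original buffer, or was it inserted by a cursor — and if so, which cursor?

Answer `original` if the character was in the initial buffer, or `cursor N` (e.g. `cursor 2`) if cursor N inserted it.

Answer: cursor 1

Derivation:
After op 1 (move_right): buffer="hluivhgo" (len 8), cursors c1@1 c2@8, authorship ........
After op 2 (insert('g')): buffer="hgluivhgog" (len 10), cursors c1@2 c2@10, authorship .1.......2
After op 3 (move_right): buffer="hgluivhgog" (len 10), cursors c1@3 c2@10, authorship .1.......2
Authorship (.=original, N=cursor N): . 1 . . . . . . . 2
Index 1: author = 1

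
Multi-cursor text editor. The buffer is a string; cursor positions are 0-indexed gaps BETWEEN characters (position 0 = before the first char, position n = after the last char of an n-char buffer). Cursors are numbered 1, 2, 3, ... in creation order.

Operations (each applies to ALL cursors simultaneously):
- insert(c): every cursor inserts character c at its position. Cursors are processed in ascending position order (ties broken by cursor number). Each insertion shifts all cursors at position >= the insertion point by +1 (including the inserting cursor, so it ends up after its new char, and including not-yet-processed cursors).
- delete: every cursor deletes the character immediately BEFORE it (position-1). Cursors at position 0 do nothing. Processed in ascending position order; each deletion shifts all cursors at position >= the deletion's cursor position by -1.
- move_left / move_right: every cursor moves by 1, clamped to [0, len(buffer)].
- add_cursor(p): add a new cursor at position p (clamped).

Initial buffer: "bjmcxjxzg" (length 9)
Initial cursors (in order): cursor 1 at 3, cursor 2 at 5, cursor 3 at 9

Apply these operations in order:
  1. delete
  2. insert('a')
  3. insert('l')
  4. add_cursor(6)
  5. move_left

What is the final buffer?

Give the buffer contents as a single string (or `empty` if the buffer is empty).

After op 1 (delete): buffer="bjcjxz" (len 6), cursors c1@2 c2@3 c3@6, authorship ......
After op 2 (insert('a')): buffer="bjacajxza" (len 9), cursors c1@3 c2@5 c3@9, authorship ..1.2...3
After op 3 (insert('l')): buffer="bjalcaljxzal" (len 12), cursors c1@4 c2@7 c3@12, authorship ..11.22...33
After op 4 (add_cursor(6)): buffer="bjalcaljxzal" (len 12), cursors c1@4 c4@6 c2@7 c3@12, authorship ..11.22...33
After op 5 (move_left): buffer="bjalcaljxzal" (len 12), cursors c1@3 c4@5 c2@6 c3@11, authorship ..11.22...33

Answer: bjalcaljxzal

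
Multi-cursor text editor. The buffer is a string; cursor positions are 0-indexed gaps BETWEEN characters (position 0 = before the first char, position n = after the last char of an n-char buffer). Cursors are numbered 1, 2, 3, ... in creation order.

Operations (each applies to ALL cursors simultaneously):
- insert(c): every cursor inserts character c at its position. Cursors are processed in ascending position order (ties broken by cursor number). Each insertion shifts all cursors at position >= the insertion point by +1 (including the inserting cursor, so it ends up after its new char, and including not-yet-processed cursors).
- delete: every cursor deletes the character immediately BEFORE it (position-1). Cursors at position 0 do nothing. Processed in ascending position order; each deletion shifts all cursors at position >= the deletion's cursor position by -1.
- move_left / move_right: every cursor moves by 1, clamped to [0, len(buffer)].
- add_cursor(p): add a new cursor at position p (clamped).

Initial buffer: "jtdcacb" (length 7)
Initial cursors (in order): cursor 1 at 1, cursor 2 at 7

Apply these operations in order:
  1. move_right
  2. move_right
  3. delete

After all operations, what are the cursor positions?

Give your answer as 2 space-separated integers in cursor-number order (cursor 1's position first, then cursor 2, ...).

After op 1 (move_right): buffer="jtdcacb" (len 7), cursors c1@2 c2@7, authorship .......
After op 2 (move_right): buffer="jtdcacb" (len 7), cursors c1@3 c2@7, authorship .......
After op 3 (delete): buffer="jtcac" (len 5), cursors c1@2 c2@5, authorship .....

Answer: 2 5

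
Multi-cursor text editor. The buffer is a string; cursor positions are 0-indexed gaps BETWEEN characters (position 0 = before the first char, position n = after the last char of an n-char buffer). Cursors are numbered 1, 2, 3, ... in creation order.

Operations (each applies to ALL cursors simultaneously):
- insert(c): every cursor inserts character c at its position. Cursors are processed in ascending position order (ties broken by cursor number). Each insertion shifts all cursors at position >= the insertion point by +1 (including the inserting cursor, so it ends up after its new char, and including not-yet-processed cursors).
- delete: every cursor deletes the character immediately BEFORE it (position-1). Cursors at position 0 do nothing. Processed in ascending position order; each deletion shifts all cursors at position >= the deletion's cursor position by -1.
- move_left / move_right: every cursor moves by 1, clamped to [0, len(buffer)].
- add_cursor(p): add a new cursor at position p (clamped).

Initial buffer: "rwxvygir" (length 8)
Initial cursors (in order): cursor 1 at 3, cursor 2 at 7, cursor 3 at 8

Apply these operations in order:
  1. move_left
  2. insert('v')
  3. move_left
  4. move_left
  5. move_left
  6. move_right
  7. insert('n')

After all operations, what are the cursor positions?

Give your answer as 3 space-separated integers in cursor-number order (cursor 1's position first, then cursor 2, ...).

After op 1 (move_left): buffer="rwxvygir" (len 8), cursors c1@2 c2@6 c3@7, authorship ........
After op 2 (insert('v')): buffer="rwvxvygvivr" (len 11), cursors c1@3 c2@8 c3@10, authorship ..1....2.3.
After op 3 (move_left): buffer="rwvxvygvivr" (len 11), cursors c1@2 c2@7 c3@9, authorship ..1....2.3.
After op 4 (move_left): buffer="rwvxvygvivr" (len 11), cursors c1@1 c2@6 c3@8, authorship ..1....2.3.
After op 5 (move_left): buffer="rwvxvygvivr" (len 11), cursors c1@0 c2@5 c3@7, authorship ..1....2.3.
After op 6 (move_right): buffer="rwvxvygvivr" (len 11), cursors c1@1 c2@6 c3@8, authorship ..1....2.3.
After op 7 (insert('n')): buffer="rnwvxvyngvnivr" (len 14), cursors c1@2 c2@8 c3@11, authorship .1.1...2.23.3.

Answer: 2 8 11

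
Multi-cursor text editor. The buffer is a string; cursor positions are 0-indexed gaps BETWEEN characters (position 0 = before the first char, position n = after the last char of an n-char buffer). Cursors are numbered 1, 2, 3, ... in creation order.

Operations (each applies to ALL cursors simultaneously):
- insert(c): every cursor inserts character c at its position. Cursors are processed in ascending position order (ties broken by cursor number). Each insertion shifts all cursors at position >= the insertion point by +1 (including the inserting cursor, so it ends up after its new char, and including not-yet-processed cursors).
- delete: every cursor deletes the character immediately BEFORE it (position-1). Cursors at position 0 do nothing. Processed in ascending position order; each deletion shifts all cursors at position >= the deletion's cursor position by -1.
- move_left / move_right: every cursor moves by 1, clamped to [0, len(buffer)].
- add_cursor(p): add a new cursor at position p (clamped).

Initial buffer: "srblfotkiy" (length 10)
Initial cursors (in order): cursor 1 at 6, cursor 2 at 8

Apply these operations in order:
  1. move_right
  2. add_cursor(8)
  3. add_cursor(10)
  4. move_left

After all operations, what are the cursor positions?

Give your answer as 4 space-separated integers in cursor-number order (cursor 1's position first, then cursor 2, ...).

Answer: 6 8 7 9

Derivation:
After op 1 (move_right): buffer="srblfotkiy" (len 10), cursors c1@7 c2@9, authorship ..........
After op 2 (add_cursor(8)): buffer="srblfotkiy" (len 10), cursors c1@7 c3@8 c2@9, authorship ..........
After op 3 (add_cursor(10)): buffer="srblfotkiy" (len 10), cursors c1@7 c3@8 c2@9 c4@10, authorship ..........
After op 4 (move_left): buffer="srblfotkiy" (len 10), cursors c1@6 c3@7 c2@8 c4@9, authorship ..........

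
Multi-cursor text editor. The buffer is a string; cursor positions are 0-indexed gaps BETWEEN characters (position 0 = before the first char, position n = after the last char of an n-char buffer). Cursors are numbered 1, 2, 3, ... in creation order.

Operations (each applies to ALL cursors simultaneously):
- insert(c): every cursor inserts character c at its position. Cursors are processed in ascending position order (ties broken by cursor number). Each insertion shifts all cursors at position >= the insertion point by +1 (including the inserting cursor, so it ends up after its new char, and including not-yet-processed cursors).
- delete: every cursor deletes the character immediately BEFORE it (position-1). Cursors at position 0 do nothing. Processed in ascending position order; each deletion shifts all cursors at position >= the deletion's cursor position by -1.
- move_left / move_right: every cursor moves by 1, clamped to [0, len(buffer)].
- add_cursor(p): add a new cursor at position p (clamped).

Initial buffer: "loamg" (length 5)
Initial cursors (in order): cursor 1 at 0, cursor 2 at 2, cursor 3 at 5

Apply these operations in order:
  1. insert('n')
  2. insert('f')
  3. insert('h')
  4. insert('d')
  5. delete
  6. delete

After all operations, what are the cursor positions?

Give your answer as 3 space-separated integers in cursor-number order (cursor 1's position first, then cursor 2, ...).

Answer: 2 6 11

Derivation:
After op 1 (insert('n')): buffer="nlonamgn" (len 8), cursors c1@1 c2@4 c3@8, authorship 1..2...3
After op 2 (insert('f')): buffer="nflonfamgnf" (len 11), cursors c1@2 c2@6 c3@11, authorship 11..22...33
After op 3 (insert('h')): buffer="nfhlonfhamgnfh" (len 14), cursors c1@3 c2@8 c3@14, authorship 111..222...333
After op 4 (insert('d')): buffer="nfhdlonfhdamgnfhd" (len 17), cursors c1@4 c2@10 c3@17, authorship 1111..2222...3333
After op 5 (delete): buffer="nfhlonfhamgnfh" (len 14), cursors c1@3 c2@8 c3@14, authorship 111..222...333
After op 6 (delete): buffer="nflonfamgnf" (len 11), cursors c1@2 c2@6 c3@11, authorship 11..22...33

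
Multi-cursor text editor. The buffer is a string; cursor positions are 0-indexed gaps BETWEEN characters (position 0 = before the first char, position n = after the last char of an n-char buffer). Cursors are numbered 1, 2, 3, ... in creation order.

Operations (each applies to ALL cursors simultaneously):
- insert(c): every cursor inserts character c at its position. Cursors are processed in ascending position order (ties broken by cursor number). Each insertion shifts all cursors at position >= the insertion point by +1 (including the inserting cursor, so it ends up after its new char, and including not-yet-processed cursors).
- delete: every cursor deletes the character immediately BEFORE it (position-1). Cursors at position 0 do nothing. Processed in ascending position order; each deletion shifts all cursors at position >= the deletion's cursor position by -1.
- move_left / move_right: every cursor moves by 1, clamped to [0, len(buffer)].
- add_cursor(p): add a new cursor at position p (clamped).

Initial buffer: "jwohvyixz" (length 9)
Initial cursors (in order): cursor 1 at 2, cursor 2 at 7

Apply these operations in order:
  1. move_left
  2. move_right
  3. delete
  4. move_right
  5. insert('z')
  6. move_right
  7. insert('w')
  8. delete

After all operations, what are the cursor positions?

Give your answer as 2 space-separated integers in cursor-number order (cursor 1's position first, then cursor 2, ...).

After op 1 (move_left): buffer="jwohvyixz" (len 9), cursors c1@1 c2@6, authorship .........
After op 2 (move_right): buffer="jwohvyixz" (len 9), cursors c1@2 c2@7, authorship .........
After op 3 (delete): buffer="johvyxz" (len 7), cursors c1@1 c2@5, authorship .......
After op 4 (move_right): buffer="johvyxz" (len 7), cursors c1@2 c2@6, authorship .......
After op 5 (insert('z')): buffer="jozhvyxzz" (len 9), cursors c1@3 c2@8, authorship ..1....2.
After op 6 (move_right): buffer="jozhvyxzz" (len 9), cursors c1@4 c2@9, authorship ..1....2.
After op 7 (insert('w')): buffer="jozhwvyxzzw" (len 11), cursors c1@5 c2@11, authorship ..1.1...2.2
After op 8 (delete): buffer="jozhvyxzz" (len 9), cursors c1@4 c2@9, authorship ..1....2.

Answer: 4 9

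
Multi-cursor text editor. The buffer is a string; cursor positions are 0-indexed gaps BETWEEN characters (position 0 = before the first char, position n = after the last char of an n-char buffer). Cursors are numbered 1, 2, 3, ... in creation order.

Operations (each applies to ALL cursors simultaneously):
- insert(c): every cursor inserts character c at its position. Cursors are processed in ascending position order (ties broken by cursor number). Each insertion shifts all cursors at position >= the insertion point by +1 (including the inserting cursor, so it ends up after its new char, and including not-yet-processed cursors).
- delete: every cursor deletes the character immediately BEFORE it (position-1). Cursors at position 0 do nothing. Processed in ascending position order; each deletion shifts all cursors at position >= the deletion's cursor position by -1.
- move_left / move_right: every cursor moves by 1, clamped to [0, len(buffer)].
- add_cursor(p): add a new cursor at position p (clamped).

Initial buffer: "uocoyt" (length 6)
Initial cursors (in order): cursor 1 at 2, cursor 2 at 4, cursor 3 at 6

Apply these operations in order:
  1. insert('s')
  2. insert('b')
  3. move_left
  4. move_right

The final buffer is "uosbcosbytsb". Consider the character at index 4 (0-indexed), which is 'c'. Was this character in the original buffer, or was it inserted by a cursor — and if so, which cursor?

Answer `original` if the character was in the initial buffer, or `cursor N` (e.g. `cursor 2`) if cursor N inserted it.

Answer: original

Derivation:
After op 1 (insert('s')): buffer="uoscosyts" (len 9), cursors c1@3 c2@6 c3@9, authorship ..1..2..3
After op 2 (insert('b')): buffer="uosbcosbytsb" (len 12), cursors c1@4 c2@8 c3@12, authorship ..11..22..33
After op 3 (move_left): buffer="uosbcosbytsb" (len 12), cursors c1@3 c2@7 c3@11, authorship ..11..22..33
After op 4 (move_right): buffer="uosbcosbytsb" (len 12), cursors c1@4 c2@8 c3@12, authorship ..11..22..33
Authorship (.=original, N=cursor N): . . 1 1 . . 2 2 . . 3 3
Index 4: author = original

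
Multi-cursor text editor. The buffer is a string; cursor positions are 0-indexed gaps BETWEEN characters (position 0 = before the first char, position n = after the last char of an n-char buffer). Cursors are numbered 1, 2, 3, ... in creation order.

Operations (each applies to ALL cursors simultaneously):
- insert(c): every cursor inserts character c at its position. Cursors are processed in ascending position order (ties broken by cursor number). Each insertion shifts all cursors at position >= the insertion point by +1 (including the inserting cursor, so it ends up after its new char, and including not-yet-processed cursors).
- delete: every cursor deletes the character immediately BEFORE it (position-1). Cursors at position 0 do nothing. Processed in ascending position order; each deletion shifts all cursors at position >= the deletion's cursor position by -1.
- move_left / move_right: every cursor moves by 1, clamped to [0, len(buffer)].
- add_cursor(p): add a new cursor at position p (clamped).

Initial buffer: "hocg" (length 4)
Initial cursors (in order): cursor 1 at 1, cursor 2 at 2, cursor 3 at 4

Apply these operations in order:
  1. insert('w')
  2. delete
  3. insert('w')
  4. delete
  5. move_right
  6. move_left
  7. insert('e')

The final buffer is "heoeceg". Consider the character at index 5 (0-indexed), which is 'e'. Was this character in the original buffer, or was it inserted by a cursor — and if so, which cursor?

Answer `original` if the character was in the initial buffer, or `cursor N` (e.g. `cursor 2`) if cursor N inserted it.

Answer: cursor 3

Derivation:
After op 1 (insert('w')): buffer="hwowcgw" (len 7), cursors c1@2 c2@4 c3@7, authorship .1.2..3
After op 2 (delete): buffer="hocg" (len 4), cursors c1@1 c2@2 c3@4, authorship ....
After op 3 (insert('w')): buffer="hwowcgw" (len 7), cursors c1@2 c2@4 c3@7, authorship .1.2..3
After op 4 (delete): buffer="hocg" (len 4), cursors c1@1 c2@2 c3@4, authorship ....
After op 5 (move_right): buffer="hocg" (len 4), cursors c1@2 c2@3 c3@4, authorship ....
After op 6 (move_left): buffer="hocg" (len 4), cursors c1@1 c2@2 c3@3, authorship ....
After op 7 (insert('e')): buffer="heoeceg" (len 7), cursors c1@2 c2@4 c3@6, authorship .1.2.3.
Authorship (.=original, N=cursor N): . 1 . 2 . 3 .
Index 5: author = 3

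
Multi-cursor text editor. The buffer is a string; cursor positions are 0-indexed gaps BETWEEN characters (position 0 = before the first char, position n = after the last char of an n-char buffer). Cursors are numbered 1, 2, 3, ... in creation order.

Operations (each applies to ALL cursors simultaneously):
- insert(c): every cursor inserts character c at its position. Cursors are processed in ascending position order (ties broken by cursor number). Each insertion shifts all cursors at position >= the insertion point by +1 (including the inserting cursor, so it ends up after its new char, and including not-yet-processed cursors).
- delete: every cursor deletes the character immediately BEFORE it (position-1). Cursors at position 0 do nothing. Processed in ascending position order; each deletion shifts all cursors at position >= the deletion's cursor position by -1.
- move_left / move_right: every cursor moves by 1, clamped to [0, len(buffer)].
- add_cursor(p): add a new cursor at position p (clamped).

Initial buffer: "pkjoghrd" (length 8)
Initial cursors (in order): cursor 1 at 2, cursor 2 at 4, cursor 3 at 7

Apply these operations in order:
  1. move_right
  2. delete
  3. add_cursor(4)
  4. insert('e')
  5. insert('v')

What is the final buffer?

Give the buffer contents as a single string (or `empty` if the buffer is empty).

Answer: pkevoevhevrev

Derivation:
After op 1 (move_right): buffer="pkjoghrd" (len 8), cursors c1@3 c2@5 c3@8, authorship ........
After op 2 (delete): buffer="pkohr" (len 5), cursors c1@2 c2@3 c3@5, authorship .....
After op 3 (add_cursor(4)): buffer="pkohr" (len 5), cursors c1@2 c2@3 c4@4 c3@5, authorship .....
After op 4 (insert('e')): buffer="pkeoehere" (len 9), cursors c1@3 c2@5 c4@7 c3@9, authorship ..1.2.4.3
After op 5 (insert('v')): buffer="pkevoevhevrev" (len 13), cursors c1@4 c2@7 c4@10 c3@13, authorship ..11.22.44.33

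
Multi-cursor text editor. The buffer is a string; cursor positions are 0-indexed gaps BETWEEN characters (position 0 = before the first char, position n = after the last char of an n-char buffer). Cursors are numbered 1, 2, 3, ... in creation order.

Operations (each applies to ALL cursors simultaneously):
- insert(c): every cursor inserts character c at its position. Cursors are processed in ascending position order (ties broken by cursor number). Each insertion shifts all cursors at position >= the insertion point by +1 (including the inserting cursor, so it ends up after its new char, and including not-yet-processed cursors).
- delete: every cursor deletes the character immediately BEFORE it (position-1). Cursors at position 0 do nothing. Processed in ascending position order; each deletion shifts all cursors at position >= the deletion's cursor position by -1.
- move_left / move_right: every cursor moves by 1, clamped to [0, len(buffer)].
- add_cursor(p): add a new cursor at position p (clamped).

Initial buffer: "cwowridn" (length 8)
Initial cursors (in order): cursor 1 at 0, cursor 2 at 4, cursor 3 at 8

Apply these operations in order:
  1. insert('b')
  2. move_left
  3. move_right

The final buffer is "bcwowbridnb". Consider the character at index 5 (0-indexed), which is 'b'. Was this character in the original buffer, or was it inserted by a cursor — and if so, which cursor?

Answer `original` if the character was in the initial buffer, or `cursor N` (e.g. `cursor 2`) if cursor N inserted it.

After op 1 (insert('b')): buffer="bcwowbridnb" (len 11), cursors c1@1 c2@6 c3@11, authorship 1....2....3
After op 2 (move_left): buffer="bcwowbridnb" (len 11), cursors c1@0 c2@5 c3@10, authorship 1....2....3
After op 3 (move_right): buffer="bcwowbridnb" (len 11), cursors c1@1 c2@6 c3@11, authorship 1....2....3
Authorship (.=original, N=cursor N): 1 . . . . 2 . . . . 3
Index 5: author = 2

Answer: cursor 2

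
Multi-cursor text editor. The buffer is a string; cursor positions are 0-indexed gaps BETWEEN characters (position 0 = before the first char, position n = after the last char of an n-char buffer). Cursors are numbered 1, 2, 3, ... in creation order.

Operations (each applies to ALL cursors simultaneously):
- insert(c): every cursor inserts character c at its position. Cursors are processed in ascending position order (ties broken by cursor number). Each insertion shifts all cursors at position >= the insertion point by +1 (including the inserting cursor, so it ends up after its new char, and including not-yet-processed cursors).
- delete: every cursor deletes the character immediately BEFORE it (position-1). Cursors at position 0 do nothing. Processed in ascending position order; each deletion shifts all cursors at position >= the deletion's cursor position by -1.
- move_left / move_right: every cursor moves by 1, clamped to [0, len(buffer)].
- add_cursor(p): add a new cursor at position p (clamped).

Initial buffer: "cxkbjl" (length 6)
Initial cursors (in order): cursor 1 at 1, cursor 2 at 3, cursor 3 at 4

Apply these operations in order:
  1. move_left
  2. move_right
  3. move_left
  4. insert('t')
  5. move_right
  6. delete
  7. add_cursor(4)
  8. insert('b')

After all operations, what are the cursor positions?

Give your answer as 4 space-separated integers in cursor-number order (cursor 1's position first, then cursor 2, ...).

After op 1 (move_left): buffer="cxkbjl" (len 6), cursors c1@0 c2@2 c3@3, authorship ......
After op 2 (move_right): buffer="cxkbjl" (len 6), cursors c1@1 c2@3 c3@4, authorship ......
After op 3 (move_left): buffer="cxkbjl" (len 6), cursors c1@0 c2@2 c3@3, authorship ......
After op 4 (insert('t')): buffer="tcxtktbjl" (len 9), cursors c1@1 c2@4 c3@6, authorship 1..2.3...
After op 5 (move_right): buffer="tcxtktbjl" (len 9), cursors c1@2 c2@5 c3@7, authorship 1..2.3...
After op 6 (delete): buffer="txttjl" (len 6), cursors c1@1 c2@3 c3@4, authorship 1.23..
After op 7 (add_cursor(4)): buffer="txttjl" (len 6), cursors c1@1 c2@3 c3@4 c4@4, authorship 1.23..
After op 8 (insert('b')): buffer="tbxtbtbbjl" (len 10), cursors c1@2 c2@5 c3@8 c4@8, authorship 11.22334..

Answer: 2 5 8 8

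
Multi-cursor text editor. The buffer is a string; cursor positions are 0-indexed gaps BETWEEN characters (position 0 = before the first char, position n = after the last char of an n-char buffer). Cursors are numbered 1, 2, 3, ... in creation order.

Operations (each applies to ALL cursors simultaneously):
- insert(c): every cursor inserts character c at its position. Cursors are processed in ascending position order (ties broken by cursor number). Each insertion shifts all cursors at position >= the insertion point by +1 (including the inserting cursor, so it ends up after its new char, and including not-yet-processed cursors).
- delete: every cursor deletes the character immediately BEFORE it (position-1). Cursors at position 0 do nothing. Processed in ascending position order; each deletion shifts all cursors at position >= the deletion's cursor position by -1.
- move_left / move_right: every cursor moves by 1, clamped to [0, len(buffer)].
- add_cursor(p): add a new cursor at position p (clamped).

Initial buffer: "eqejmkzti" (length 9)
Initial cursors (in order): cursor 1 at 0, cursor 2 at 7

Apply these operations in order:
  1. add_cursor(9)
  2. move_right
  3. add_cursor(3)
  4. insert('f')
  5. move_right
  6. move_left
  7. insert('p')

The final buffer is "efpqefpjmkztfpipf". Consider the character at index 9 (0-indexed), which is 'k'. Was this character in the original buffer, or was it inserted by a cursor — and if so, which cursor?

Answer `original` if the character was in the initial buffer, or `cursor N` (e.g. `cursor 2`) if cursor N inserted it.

After op 1 (add_cursor(9)): buffer="eqejmkzti" (len 9), cursors c1@0 c2@7 c3@9, authorship .........
After op 2 (move_right): buffer="eqejmkzti" (len 9), cursors c1@1 c2@8 c3@9, authorship .........
After op 3 (add_cursor(3)): buffer="eqejmkzti" (len 9), cursors c1@1 c4@3 c2@8 c3@9, authorship .........
After op 4 (insert('f')): buffer="efqefjmkztfif" (len 13), cursors c1@2 c4@5 c2@11 c3@13, authorship .1..4.....2.3
After op 5 (move_right): buffer="efqefjmkztfif" (len 13), cursors c1@3 c4@6 c2@12 c3@13, authorship .1..4.....2.3
After op 6 (move_left): buffer="efqefjmkztfif" (len 13), cursors c1@2 c4@5 c2@11 c3@12, authorship .1..4.....2.3
After op 7 (insert('p')): buffer="efpqefpjmkztfpipf" (len 17), cursors c1@3 c4@7 c2@14 c3@16, authorship .11..44.....22.33
Authorship (.=original, N=cursor N): . 1 1 . . 4 4 . . . . . 2 2 . 3 3
Index 9: author = original

Answer: original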